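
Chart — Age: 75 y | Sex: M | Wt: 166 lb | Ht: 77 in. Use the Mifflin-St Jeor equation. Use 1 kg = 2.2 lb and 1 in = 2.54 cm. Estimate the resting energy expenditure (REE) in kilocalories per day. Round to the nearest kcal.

Convert to metric: weight = 166 ÷ 2.2 = 75.4545 kg; height = 77 × 2.54 = 195.58 cm.
Mifflin-St Jeor (male): BMR = 10(75.4545) + 6.25(195.58) − 5(75) + 5 = 754.5455 + 1222.375 − 375 + 5 = 1606.9205 kcal/day.

1607 kilocalories per day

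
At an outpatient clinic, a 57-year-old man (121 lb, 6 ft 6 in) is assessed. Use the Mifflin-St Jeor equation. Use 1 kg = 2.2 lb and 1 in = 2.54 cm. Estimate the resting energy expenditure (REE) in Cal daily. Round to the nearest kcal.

Convert to metric: weight = 121 ÷ 2.2 = 55 kg; height = (6×12 + 6) × 2.54 = 78 × 2.54 = 198.12 cm.
Mifflin-St Jeor (male): BMR = 10(55) + 6.25(198.12) − 5(57) + 5 = 550 + 1238.25 − 285 + 5 = 1508.25 kcal/day.

1508 Cal daily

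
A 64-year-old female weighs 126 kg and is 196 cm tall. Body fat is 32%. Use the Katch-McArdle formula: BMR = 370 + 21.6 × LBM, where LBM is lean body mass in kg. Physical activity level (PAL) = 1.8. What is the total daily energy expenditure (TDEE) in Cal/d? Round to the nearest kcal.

3997 Cal/d

LBM = 126 × (1 − 0.32) = 85.68 kg. Katch-McArdle: BMR = 370 + 21.6 × 85.68 = 2220.688 kcal/day.
TEE = BMR × activity factor = 2220.688 × 1.8 = 3997.2384 kcal/day.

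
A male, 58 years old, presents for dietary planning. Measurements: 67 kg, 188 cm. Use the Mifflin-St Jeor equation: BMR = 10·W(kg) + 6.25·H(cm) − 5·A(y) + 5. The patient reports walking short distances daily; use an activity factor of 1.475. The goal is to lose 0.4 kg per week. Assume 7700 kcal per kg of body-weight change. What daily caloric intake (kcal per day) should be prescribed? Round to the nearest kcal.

1861 kcal per day

Mifflin-St Jeor (male): BMR = 10(67) + 6.25(188) − 5(58) + 5 = 670 + 1175 − 290 + 5 = 1560 kcal/day.
TEE = 1560 × 1.475 = 2301 kcal/day.
Required daily deficit = 0.4 × 7700 ÷ 7 = 440 kcal/day.
Target intake = 2301 − 440 = 1861 kcal/day.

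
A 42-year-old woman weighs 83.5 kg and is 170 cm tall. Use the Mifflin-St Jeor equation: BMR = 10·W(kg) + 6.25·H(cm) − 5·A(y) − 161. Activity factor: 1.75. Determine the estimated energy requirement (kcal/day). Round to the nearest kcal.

2671 kcal/day

Mifflin-St Jeor (female): BMR = 10(83.5) + 6.25(170) − 5(42) − 161 = 835 + 1062.5 − 210 − 161 = 1526.5 kcal/day.
TEE = BMR × activity factor = 1526.5 × 1.75 = 2671.375 kcal/day.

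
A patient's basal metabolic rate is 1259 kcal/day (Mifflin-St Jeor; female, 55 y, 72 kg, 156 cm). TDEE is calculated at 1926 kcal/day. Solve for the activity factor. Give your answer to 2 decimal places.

Activity factor = TEE ÷ BMR = 1926 ÷ 1259 = 1.53.

1.53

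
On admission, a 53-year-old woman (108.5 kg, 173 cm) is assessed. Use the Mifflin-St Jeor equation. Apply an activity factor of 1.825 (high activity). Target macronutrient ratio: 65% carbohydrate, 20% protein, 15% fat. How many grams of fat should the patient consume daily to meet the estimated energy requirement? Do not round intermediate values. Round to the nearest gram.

Mifflin-St Jeor (female): BMR = 10(108.5) + 6.25(173) − 5(53) − 161 = 1085 + 1081.25 − 265 − 161 = 1740.25 kcal/day.
TEE = 1740.25 × 1.825 = 3175.9563 kcal/day.
Fat energy = 15% × 3175.9563 = 476.3934 kcal.
Fat = 476.3934 ÷ 9 kcal/g = 52.9326 g.

53 g/day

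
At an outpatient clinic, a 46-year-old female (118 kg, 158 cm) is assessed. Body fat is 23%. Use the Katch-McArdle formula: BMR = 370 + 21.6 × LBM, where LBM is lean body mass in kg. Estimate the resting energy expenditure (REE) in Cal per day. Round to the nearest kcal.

LBM = 118 × (1 − 0.23) = 90.86 kg. Katch-McArdle: BMR = 370 + 21.6 × 90.86 = 2332.576 kcal/day.

2333 Cal per day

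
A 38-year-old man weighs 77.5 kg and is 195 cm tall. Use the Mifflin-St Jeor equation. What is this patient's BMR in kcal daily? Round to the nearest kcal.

Mifflin-St Jeor (male): BMR = 10(77.5) + 6.25(195) − 5(38) + 5 = 775 + 1218.75 − 190 + 5 = 1808.75 kcal/day.

1809 kcal daily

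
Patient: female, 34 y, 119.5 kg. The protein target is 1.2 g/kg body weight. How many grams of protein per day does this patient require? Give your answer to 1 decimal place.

Protein = 1.2 g/kg × 119.5 kg = 143.4 g/day.

143.4 g/day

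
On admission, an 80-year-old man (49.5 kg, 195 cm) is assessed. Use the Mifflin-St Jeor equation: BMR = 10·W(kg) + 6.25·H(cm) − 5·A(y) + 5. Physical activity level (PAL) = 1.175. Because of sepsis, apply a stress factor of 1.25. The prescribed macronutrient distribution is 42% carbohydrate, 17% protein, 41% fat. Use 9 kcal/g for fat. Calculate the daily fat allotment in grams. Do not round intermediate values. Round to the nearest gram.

88 g/day

Mifflin-St Jeor (male): BMR = 10(49.5) + 6.25(195) − 5(80) + 5 = 495 + 1218.75 − 400 + 5 = 1318.75 kcal/day.
TEE = 1318.75 × 1.175 = 1549.5313 kcal/day.
With stress factor 1.25: 1549.5313 × 1.25 = 1936.9141 kcal/day.
Fat energy = 41% × 1936.9141 = 794.1348 kcal.
Fat = 794.1348 ÷ 9 kcal/g = 88.2372 g.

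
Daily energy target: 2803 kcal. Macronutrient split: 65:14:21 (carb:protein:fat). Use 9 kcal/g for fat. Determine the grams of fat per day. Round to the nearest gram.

Fat energy = 21% × 2803 = 588.63 kcal.
At 9 kcal/g: 588.63 ÷ 9 = 65.4033 g.

65 g/day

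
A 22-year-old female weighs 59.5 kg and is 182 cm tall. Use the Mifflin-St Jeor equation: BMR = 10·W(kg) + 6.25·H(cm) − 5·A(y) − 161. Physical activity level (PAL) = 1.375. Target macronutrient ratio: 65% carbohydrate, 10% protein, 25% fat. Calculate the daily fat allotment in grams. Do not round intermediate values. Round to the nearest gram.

Mifflin-St Jeor (female): BMR = 10(59.5) + 6.25(182) − 5(22) − 161 = 595 + 1137.5 − 110 − 161 = 1461.5 kcal/day.
TEE = 1461.5 × 1.375 = 2009.5625 kcal/day.
Fat energy = 25% × 2009.5625 = 502.3906 kcal.
Fat = 502.3906 ÷ 9 kcal/g = 55.8212 g.

56 g/day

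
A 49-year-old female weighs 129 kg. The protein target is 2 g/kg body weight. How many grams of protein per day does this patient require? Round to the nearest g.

Protein = 2 g/kg × 129 kg = 258 g/day.

258 g/day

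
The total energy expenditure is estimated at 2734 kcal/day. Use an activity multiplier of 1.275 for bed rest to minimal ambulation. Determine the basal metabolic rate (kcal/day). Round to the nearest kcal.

BMR = TEE ÷ activity factor = 2734 ÷ 1.275 = 2144.3137 kcal/day.

2144 kcal/day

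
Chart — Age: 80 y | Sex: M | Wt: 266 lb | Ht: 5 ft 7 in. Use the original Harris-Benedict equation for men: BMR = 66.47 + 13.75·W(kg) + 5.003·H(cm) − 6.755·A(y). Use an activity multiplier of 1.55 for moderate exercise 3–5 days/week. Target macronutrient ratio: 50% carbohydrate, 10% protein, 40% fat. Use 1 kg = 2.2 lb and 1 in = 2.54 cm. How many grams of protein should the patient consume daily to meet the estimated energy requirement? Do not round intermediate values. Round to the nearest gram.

79 g/day

Convert to metric: weight = 266 ÷ 2.2 = 120.9091 kg; height = (5×12 + 7) × 2.54 = 67 × 2.54 = 170.18 cm.
Harris-Benedict: BMR = 66.47 + 13.75(120.9091) + 5.003(170.18) − 6.755(80) = 2039.9805 kcal/day.
TEE = 2039.9805 × 1.55 = 3161.9698 kcal/day.
Protein energy = 10% × 3161.9698 = 316.197 kcal.
Protein = 316.197 ÷ 4 kcal/g = 79.0492 g.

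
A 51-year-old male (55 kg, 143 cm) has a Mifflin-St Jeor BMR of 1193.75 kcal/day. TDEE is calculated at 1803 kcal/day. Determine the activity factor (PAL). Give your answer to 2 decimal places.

Activity factor = TEE ÷ BMR = 1803 ÷ 1193.75 = 1.51.

1.51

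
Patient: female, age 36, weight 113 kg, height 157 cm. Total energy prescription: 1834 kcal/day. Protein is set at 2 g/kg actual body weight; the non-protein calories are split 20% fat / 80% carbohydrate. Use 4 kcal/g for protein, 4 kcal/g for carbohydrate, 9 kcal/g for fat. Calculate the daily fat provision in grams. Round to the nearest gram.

Protein = 2 × 113 = 226 g → 226 × 4 = 904 kcal.
Non-protein calories = 1834 − 904 = 930 kcal.
Fat: 20% × 930 = 186 kcal; carbohydrate: 744 kcal.
Fat: 186 kcal ÷ 9 kcal/g = 20.6667 g.

21 g/day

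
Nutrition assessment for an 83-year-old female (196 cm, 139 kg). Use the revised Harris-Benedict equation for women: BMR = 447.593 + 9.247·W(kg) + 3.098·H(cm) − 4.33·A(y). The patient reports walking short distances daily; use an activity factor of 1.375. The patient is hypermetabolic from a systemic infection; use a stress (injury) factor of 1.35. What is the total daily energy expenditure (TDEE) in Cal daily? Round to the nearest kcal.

3677 Cal daily

Harris-Benedict: BMR = 447.593 + 9.247(139) + 3.098(196) − 4.33(83) = 1980.744 kcal/day.
TEE = BMR × activity factor = 1980.744 × 1.375 = 2723.523 kcal/day.
Apply stress factor: 2723.523 × 1.35 = 3676.7561 kcal/day.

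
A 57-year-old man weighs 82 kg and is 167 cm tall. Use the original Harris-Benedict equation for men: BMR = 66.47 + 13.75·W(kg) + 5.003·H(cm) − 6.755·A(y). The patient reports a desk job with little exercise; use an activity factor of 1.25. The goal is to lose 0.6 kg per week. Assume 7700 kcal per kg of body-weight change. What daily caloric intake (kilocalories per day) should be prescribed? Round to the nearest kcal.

Harris-Benedict: BMR = 66.47 + 13.75(82) + 5.003(167) − 6.755(57) = 1644.436 kcal/day.
TEE = 1644.436 × 1.25 = 2055.545 kcal/day.
Required daily deficit = 0.6 × 7700 ÷ 7 = 660 kcal/day.
Target intake = 2055.545 − 660 = 1395.545 kcal/day.

1396 kilocalories per day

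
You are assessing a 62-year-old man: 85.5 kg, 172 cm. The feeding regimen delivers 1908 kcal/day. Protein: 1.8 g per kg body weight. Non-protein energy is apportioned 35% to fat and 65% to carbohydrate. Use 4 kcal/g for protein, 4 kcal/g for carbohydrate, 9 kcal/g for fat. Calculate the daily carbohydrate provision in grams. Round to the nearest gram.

210 g/day

Protein = 1.8 × 85.5 = 153.9 g → 153.9 × 4 = 615.6 kcal.
Non-protein calories = 1908 − 615.6 = 1292.4 kcal.
Fat: 35% × 1292.4 = 452.34 kcal; carbohydrate: 840.06 kcal.
Carbohydrate: 840.06 kcal ÷ 4 kcal/g = 210.015 g.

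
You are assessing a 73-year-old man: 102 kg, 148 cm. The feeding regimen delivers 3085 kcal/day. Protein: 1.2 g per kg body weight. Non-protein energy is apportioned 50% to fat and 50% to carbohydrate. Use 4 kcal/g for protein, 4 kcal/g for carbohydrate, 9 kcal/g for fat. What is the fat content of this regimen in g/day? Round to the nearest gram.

144 g/day

Protein = 1.2 × 102 = 122.4 g → 122.4 × 4 = 489.6 kcal.
Non-protein calories = 3085 − 489.6 = 2595.4 kcal.
Fat: 50% × 2595.4 = 1297.7 kcal; carbohydrate: 1297.7 kcal.
Fat: 1297.7 kcal ÷ 9 kcal/g = 144.1889 g.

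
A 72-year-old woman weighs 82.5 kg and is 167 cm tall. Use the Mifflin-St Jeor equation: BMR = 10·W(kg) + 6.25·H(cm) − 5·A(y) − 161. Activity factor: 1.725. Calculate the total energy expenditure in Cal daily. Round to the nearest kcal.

Mifflin-St Jeor (female): BMR = 10(82.5) + 6.25(167) − 5(72) − 161 = 825 + 1043.75 − 360 − 161 = 1347.75 kcal/day.
TEE = BMR × activity factor = 1347.75 × 1.725 = 2324.8688 kcal/day.

2325 Cal daily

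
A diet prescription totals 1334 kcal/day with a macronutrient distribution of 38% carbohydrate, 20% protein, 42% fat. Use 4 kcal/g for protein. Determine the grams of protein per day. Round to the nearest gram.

Protein energy = 20% × 1334 = 266.8 kcal.
At 4 kcal/g: 266.8 ÷ 4 = 66.7 g.

67 g/day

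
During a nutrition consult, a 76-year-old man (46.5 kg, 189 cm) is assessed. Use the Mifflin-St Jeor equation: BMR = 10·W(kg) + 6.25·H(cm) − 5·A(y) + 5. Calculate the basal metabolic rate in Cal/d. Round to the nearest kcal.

Mifflin-St Jeor (male): BMR = 10(46.5) + 6.25(189) − 5(76) + 5 = 465 + 1181.25 − 380 + 5 = 1271.25 kcal/day.

1271 Cal/d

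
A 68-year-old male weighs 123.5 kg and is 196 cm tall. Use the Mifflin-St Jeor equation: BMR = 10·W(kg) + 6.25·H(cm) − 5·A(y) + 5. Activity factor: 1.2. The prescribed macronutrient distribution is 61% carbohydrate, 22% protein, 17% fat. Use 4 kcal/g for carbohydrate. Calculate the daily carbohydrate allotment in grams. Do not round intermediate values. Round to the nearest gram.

Mifflin-St Jeor (male): BMR = 10(123.5) + 6.25(196) − 5(68) + 5 = 1235 + 1225 − 340 + 5 = 2125 kcal/day.
TEE = 2125 × 1.2 = 2550 kcal/day.
Carbohydrate energy = 61% × 2550 = 1555.5 kcal.
Carbohydrate = 1555.5 ÷ 4 kcal/g = 388.875 g.

389 g/day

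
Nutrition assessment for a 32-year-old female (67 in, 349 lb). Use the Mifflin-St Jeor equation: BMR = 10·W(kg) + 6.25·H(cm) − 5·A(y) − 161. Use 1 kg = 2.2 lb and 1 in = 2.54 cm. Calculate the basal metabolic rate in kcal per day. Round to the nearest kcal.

2329 kcal per day

Convert to metric: weight = 349 ÷ 2.2 = 158.6364 kg; height = 67 × 2.54 = 170.18 cm.
Mifflin-St Jeor (female): BMR = 10(158.6364) + 6.25(170.18) − 5(32) − 161 = 1586.3636 + 1063.625 − 160 − 161 = 2328.9886 kcal/day.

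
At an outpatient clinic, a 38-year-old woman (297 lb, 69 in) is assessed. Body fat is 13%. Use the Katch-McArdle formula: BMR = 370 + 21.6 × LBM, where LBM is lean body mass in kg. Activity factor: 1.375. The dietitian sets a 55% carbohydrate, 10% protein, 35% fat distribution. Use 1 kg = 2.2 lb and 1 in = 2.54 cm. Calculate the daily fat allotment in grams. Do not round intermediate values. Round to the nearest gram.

Convert to metric: weight = 297 ÷ 2.2 = 135 kg; height = 69 × 2.54 = 175.26 cm.
LBM = 135 × (1 − 0.13) = 117.45 kg. Katch-McArdle: BMR = 370 + 21.6 × 117.45 = 2906.92 kcal/day.
TEE = 2906.92 × 1.375 = 3997.015 kcal/day.
Fat energy = 35% × 3997.015 = 1398.9553 kcal.
Fat = 1398.9553 ÷ 9 kcal/g = 155.4395 g.

155 g/day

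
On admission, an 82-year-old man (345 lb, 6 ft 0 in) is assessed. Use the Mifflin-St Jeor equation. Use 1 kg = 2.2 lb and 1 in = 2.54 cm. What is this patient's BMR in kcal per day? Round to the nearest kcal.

2306 kcal per day

Convert to metric: weight = 345 ÷ 2.2 = 156.8182 kg; height = (6×12 + 0) × 2.54 = 72 × 2.54 = 182.88 cm.
Mifflin-St Jeor (male): BMR = 10(156.8182) + 6.25(182.88) − 5(82) + 5 = 1568.1818 + 1143 − 410 + 5 = 2306.1818 kcal/day.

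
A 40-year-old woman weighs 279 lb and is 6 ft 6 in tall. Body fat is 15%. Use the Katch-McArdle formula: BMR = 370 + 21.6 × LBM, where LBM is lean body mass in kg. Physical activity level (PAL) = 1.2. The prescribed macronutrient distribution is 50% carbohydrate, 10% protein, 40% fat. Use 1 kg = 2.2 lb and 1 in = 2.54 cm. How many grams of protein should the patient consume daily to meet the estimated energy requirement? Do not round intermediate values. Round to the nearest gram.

81 g/day

Convert to metric: weight = 279 ÷ 2.2 = 126.8182 kg; height = (6×12 + 6) × 2.54 = 78 × 2.54 = 198.12 cm.
LBM = 126.8182 × (1 − 0.15) = 107.7955 kg. Katch-McArdle: BMR = 370 + 21.6 × 107.7955 = 2698.3818 kcal/day.
TEE = 2698.3818 × 1.2 = 3238.0582 kcal/day.
Protein energy = 10% × 3238.0582 = 323.8058 kcal.
Protein = 323.8058 ÷ 4 kcal/g = 80.9515 g.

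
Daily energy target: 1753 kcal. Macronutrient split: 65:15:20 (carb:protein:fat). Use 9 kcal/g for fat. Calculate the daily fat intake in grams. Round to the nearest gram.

Fat energy = 20% × 1753 = 350.6 kcal.
At 9 kcal/g: 350.6 ÷ 9 = 38.9556 g.

39 g/day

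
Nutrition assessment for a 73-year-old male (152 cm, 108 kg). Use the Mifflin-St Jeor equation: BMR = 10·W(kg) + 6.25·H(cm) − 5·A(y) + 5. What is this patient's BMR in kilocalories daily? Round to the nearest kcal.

Mifflin-St Jeor (male): BMR = 10(108) + 6.25(152) − 5(73) + 5 = 1080 + 950 − 365 + 5 = 1670 kcal/day.

1670 kilocalories daily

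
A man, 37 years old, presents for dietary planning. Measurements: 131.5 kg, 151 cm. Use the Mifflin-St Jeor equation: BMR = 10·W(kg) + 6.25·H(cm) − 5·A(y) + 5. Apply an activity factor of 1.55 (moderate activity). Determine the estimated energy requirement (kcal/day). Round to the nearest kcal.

3222 kcal/day

Mifflin-St Jeor (male): BMR = 10(131.5) + 6.25(151) − 5(37) + 5 = 1315 + 943.75 − 185 + 5 = 2078.75 kcal/day.
TEE = BMR × activity factor = 2078.75 × 1.55 = 3222.0625 kcal/day.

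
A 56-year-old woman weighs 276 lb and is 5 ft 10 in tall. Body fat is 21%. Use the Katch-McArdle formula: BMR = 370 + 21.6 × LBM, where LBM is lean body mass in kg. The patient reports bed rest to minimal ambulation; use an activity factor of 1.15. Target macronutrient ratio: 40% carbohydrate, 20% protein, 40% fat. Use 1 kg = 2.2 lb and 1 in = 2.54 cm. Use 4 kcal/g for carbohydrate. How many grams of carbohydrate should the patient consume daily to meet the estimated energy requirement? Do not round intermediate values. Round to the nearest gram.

Convert to metric: weight = 276 ÷ 2.2 = 125.4545 kg; height = (5×12 + 10) × 2.54 = 70 × 2.54 = 177.8 cm.
LBM = 125.4545 × (1 − 0.21) = 99.1091 kg. Katch-McArdle: BMR = 370 + 21.6 × 99.1091 = 2510.7564 kcal/day.
TEE = 2510.7564 × 1.15 = 2887.3698 kcal/day.
Carbohydrate energy = 40% × 2887.3698 = 1154.9479 kcal.
Carbohydrate = 1154.9479 ÷ 4 kcal/g = 288.737 g.

289 g/day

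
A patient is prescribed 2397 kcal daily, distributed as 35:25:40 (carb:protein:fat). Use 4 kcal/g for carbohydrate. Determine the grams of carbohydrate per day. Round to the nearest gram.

Carbohydrate energy = 35% × 2397 = 838.95 kcal.
At 4 kcal/g: 838.95 ÷ 4 = 209.7375 g.

210 g/day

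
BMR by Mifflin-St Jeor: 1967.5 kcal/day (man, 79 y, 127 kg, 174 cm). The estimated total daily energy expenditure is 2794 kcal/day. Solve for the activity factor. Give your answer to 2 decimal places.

Activity factor = TEE ÷ BMR = 2794 ÷ 1967.5 = 1.42.

1.42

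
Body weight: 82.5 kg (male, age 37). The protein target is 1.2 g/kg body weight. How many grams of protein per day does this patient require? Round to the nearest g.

Protein = 1.2 g/kg × 82.5 kg = 99 g/day.

99 g/day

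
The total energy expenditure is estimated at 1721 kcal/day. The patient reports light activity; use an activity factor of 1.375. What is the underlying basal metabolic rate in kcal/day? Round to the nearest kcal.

BMR = TEE ÷ activity factor = 1721 ÷ 1.375 = 1251.6364 kcal/day.

1252 kcal/day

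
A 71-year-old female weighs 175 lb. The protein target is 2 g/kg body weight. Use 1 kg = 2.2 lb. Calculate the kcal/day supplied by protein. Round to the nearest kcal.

636 kcal/day

Weight in kg = 175 ÷ 2.2 = 79.5455 kg.
Protein = 2 g/kg × 79.5455 kg = 159.0909 g/day.
Protein energy = 159.0909 g × 4 kcal/g = 636.3636 kcal/day.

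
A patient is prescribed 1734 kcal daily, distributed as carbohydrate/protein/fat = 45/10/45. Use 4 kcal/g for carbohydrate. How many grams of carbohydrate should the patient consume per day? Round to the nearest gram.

195 g/day

Carbohydrate energy = 45% × 1734 = 780.3 kcal.
At 4 kcal/g: 780.3 ÷ 4 = 195.075 g.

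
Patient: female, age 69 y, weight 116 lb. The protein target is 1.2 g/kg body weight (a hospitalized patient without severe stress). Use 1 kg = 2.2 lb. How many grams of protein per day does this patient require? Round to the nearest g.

63 g/day

Weight in kg = 116 ÷ 2.2 = 52.7273 kg.
Protein = 1.2 g/kg × 52.7273 kg = 63.2727 g/day.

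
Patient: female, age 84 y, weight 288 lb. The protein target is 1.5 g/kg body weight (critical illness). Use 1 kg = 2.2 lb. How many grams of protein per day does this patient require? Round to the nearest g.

Weight in kg = 288 ÷ 2.2 = 130.9091 kg.
Protein = 1.5 g/kg × 130.9091 kg = 196.3636 g/day.

196 g/day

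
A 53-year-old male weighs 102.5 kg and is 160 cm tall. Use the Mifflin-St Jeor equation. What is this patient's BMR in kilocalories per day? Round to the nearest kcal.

Mifflin-St Jeor (male): BMR = 10(102.5) + 6.25(160) − 5(53) + 5 = 1025 + 1000 − 265 + 5 = 1765 kcal/day.

1765 kilocalories per day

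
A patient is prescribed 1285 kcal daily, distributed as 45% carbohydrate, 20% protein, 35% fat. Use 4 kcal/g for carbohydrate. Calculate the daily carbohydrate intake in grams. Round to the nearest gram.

Carbohydrate energy = 45% × 1285 = 578.25 kcal.
At 4 kcal/g: 578.25 ÷ 4 = 144.5625 g.

145 g/day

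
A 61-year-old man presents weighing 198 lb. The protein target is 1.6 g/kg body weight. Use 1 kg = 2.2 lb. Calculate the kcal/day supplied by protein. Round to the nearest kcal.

Weight in kg = 198 ÷ 2.2 = 90 kg.
Protein = 1.6 g/kg × 90 kg = 144 g/day.
Protein energy = 144 g × 4 kcal/g = 576 kcal/day.

576 kcal/day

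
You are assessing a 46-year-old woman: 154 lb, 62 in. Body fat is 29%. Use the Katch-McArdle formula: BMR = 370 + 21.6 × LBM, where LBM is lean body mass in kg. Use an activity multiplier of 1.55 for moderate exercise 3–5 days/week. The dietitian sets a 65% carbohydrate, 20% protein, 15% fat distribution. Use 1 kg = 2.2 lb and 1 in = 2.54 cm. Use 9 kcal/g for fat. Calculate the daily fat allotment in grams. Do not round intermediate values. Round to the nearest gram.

Convert to metric: weight = 154 ÷ 2.2 = 70 kg; height = 62 × 2.54 = 157.48 cm.
LBM = 70 × (1 − 0.29) = 49.7 kg. Katch-McArdle: BMR = 370 + 21.6 × 49.7 = 1443.52 kcal/day.
TEE = 1443.52 × 1.55 = 2237.456 kcal/day.
Fat energy = 15% × 2237.456 = 335.6184 kcal.
Fat = 335.6184 ÷ 9 kcal/g = 37.2909 g.

37 g/day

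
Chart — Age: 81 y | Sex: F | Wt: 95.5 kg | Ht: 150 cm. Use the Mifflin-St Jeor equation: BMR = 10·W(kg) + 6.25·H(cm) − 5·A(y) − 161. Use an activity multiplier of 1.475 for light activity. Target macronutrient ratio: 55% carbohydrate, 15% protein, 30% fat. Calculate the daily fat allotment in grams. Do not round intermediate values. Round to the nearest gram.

Mifflin-St Jeor (female): BMR = 10(95.5) + 6.25(150) − 5(81) − 161 = 955 + 937.5 − 405 − 161 = 1326.5 kcal/day.
TEE = 1326.5 × 1.475 = 1956.5875 kcal/day.
Fat energy = 30% × 1956.5875 = 586.9763 kcal.
Fat = 586.9763 ÷ 9 kcal/g = 65.2196 g.

65 g/day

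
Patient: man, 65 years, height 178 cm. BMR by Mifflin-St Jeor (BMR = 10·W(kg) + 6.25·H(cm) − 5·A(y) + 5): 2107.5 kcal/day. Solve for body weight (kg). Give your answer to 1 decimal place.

2107.5 = 10·W + 6.25(178) − 5(65) + 5
10·W = 2107.5 − 792.5 = 1315, so W = 131.5 kg.

131.5 kg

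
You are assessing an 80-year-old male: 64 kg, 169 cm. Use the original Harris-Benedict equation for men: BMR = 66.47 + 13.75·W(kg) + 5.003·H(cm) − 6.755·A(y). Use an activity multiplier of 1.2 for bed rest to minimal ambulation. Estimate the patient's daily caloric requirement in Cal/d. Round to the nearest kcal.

Harris-Benedict: BMR = 66.47 + 13.75(64) + 5.003(169) − 6.755(80) = 1251.577 kcal/day.
TEE = BMR × activity factor = 1251.577 × 1.2 = 1501.8924 kcal/day.

1502 Cal/d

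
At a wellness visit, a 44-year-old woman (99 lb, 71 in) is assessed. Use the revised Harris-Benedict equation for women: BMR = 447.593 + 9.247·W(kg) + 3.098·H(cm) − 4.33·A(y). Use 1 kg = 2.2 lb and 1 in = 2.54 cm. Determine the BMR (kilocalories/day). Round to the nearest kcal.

Convert to metric: weight = 99 ÷ 2.2 = 45 kg; height = 71 × 2.54 = 180.34 cm.
Harris-Benedict: BMR = 447.593 + 9.247(45) + 3.098(180.34) − 4.33(44) = 1231.8813 kcal/day.

1232 kilocalories/day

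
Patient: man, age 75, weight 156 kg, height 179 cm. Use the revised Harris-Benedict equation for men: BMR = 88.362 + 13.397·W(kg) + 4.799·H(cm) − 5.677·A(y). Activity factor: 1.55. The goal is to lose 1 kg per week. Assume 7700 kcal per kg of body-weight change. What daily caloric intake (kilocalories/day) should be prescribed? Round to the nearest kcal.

2948 kilocalories/day

Harris-Benedict: BMR = 88.362 + 13.397(156) + 4.799(179) − 5.677(75) = 2611.54 kcal/day.
TEE = 2611.54 × 1.55 = 4047.887 kcal/day.
Required daily deficit = 1 × 7700 ÷ 7 = 1100 kcal/day.
Target intake = 4047.887 − 1100 = 2947.887 kcal/day.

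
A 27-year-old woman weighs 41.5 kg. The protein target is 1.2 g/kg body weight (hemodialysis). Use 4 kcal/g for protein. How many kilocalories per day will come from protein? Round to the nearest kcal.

Protein = 1.2 g/kg × 41.5 kg = 49.8 g/day.
Protein energy = 49.8 g × 4 kcal/g = 199.2 kcal/day.

199 kcal/day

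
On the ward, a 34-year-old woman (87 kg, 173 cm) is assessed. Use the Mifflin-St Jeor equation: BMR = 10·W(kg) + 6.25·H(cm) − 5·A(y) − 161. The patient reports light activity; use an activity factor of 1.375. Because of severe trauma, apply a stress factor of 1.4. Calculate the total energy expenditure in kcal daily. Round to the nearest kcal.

Mifflin-St Jeor (female): BMR = 10(87) + 6.25(173) − 5(34) − 161 = 870 + 1081.25 − 170 − 161 = 1620.25 kcal/day.
TEE = BMR × activity factor = 1620.25 × 1.375 = 2227.8438 kcal/day.
Apply stress factor: 2227.8438 × 1.4 = 3118.9813 kcal/day.

3119 kcal daily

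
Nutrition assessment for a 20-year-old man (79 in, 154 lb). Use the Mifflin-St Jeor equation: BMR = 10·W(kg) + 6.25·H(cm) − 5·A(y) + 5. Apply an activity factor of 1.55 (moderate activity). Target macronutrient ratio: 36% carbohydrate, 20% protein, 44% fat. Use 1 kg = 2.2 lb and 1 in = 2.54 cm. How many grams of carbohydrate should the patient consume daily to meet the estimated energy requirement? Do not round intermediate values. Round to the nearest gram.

259 g/day

Convert to metric: weight = 154 ÷ 2.2 = 70 kg; height = 79 × 2.54 = 200.66 cm.
Mifflin-St Jeor (male): BMR = 10(70) + 6.25(200.66) − 5(20) + 5 = 700 + 1254.125 − 100 + 5 = 1859.125 kcal/day.
TEE = 1859.125 × 1.55 = 2881.6438 kcal/day.
Carbohydrate energy = 36% × 2881.6438 = 1037.3918 kcal.
Carbohydrate = 1037.3918 ÷ 4 kcal/g = 259.3479 g.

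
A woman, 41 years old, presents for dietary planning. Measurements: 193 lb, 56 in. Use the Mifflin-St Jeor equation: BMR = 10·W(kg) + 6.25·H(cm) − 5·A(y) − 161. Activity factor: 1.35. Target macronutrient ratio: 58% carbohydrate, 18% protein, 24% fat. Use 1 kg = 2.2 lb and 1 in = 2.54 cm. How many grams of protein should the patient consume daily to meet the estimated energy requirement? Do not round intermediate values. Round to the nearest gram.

85 g/day

Convert to metric: weight = 193 ÷ 2.2 = 87.7273 kg; height = 56 × 2.54 = 142.24 cm.
Mifflin-St Jeor (female): BMR = 10(87.7273) + 6.25(142.24) − 5(41) − 161 = 877.2727 + 889 − 205 − 161 = 1400.2727 kcal/day.
TEE = 1400.2727 × 1.35 = 1890.3682 kcal/day.
Protein energy = 18% × 1890.3682 = 340.2663 kcal.
Protein = 340.2663 ÷ 4 kcal/g = 85.0666 g.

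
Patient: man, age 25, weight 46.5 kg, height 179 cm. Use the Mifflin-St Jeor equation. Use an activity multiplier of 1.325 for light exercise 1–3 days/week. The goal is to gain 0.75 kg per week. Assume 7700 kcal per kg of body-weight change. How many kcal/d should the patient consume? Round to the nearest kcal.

2764 kcal/d

Mifflin-St Jeor (male): BMR = 10(46.5) + 6.25(179) − 5(25) + 5 = 465 + 1118.75 − 125 + 5 = 1463.75 kcal/day.
TEE = 1463.75 × 1.325 = 1939.4688 kcal/day.
Required daily surplus = 0.75 × 7700 ÷ 7 = 825 kcal/day.
Target intake = 1939.4688 + 825 = 2764.4688 kcal/day.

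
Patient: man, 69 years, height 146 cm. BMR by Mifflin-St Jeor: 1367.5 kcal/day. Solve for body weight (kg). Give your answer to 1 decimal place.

1367.5 = 10·W + 6.25(146) − 5(69) + 5
10·W = 1367.5 − 572.5 = 795, so W = 79.5 kg.

79.5 kg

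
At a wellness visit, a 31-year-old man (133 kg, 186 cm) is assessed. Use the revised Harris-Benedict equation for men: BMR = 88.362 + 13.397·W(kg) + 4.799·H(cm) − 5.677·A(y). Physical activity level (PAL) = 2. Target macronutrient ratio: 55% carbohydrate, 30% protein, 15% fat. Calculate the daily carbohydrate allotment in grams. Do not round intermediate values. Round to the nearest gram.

Harris-Benedict: BMR = 88.362 + 13.397(133) + 4.799(186) − 5.677(31) = 2586.79 kcal/day.
TEE = 2586.79 × 2 = 5173.58 kcal/day.
Carbohydrate energy = 55% × 5173.58 = 2845.469 kcal.
Carbohydrate = 2845.469 ÷ 4 kcal/g = 711.3673 g.

711 g/day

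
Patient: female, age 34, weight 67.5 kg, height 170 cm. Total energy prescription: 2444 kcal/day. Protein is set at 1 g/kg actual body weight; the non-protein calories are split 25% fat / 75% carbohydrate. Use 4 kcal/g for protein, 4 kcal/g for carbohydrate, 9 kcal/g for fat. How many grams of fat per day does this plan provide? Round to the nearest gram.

60 g/day

Protein = 1 × 67.5 = 67.5 g → 67.5 × 4 = 270 kcal.
Non-protein calories = 2444 − 270 = 2174 kcal.
Fat: 25% × 2174 = 543.5 kcal; carbohydrate: 1630.5 kcal.
Fat: 543.5 kcal ÷ 9 kcal/g = 60.3889 g.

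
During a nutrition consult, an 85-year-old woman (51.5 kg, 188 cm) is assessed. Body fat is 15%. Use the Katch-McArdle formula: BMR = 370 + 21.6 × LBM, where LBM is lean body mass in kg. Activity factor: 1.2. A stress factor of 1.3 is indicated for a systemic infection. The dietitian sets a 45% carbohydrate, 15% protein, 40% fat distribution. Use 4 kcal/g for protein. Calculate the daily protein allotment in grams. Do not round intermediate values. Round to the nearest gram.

77 g/day

LBM = 51.5 × (1 − 0.15) = 43.775 kg. Katch-McArdle: BMR = 370 + 21.6 × 43.775 = 1315.54 kcal/day.
TEE = 1315.54 × 1.2 = 1578.648 kcal/day.
With stress factor 1.3: 1578.648 × 1.3 = 2052.2424 kcal/day.
Protein energy = 15% × 2052.2424 = 307.8364 kcal.
Protein = 307.8364 ÷ 4 kcal/g = 76.9591 g.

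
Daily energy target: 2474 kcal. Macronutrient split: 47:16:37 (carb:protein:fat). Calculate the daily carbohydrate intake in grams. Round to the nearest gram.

291 g/day

Carbohydrate energy = 47% × 2474 = 1162.78 kcal.
At 4 kcal/g: 1162.78 ÷ 4 = 290.695 g.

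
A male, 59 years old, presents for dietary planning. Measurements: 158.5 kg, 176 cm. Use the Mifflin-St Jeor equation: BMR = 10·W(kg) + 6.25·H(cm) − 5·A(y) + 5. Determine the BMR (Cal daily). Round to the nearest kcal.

2395 Cal daily

Mifflin-St Jeor (male): BMR = 10(158.5) + 6.25(176) − 5(59) + 5 = 1585 + 1100 − 295 + 5 = 2395 kcal/day.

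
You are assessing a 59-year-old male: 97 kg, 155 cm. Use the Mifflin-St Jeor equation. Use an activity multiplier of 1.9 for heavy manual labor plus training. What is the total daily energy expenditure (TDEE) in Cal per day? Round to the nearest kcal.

Mifflin-St Jeor (male): BMR = 10(97) + 6.25(155) − 5(59) + 5 = 970 + 968.75 − 295 + 5 = 1648.75 kcal/day.
TEE = BMR × activity factor = 1648.75 × 1.9 = 3132.625 kcal/day.

3133 Cal per day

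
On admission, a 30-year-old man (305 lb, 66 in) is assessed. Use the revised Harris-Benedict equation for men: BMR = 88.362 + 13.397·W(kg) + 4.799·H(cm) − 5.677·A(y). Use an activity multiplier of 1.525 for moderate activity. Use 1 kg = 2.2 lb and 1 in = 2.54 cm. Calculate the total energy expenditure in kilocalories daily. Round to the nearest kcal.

Convert to metric: weight = 305 ÷ 2.2 = 138.6364 kg; height = 66 × 2.54 = 167.64 cm.
Harris-Benedict: BMR = 88.362 + 13.397(138.6364) + 4.799(167.64) − 5.677(30) = 2579.8677 kcal/day.
TEE = BMR × activity factor = 2579.8677 × 1.525 = 3934.2983 kcal/day.

3934 kilocalories daily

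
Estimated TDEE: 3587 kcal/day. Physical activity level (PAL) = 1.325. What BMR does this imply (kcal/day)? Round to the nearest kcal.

2707 kcal/day

BMR = TEE ÷ activity factor = 3587 ÷ 1.325 = 2707.1698 kcal/day.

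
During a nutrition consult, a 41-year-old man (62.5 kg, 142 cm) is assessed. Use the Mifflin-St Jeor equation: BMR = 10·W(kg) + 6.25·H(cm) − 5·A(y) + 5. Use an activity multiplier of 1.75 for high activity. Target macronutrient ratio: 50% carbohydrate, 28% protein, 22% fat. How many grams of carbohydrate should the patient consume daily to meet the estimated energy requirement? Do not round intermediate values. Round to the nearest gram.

287 g/day

Mifflin-St Jeor (male): BMR = 10(62.5) + 6.25(142) − 5(41) + 5 = 625 + 887.5 − 205 + 5 = 1312.5 kcal/day.
TEE = 1312.5 × 1.75 = 2296.875 kcal/day.
Carbohydrate energy = 50% × 2296.875 = 1148.4375 kcal.
Carbohydrate = 1148.4375 ÷ 4 kcal/g = 287.1094 g.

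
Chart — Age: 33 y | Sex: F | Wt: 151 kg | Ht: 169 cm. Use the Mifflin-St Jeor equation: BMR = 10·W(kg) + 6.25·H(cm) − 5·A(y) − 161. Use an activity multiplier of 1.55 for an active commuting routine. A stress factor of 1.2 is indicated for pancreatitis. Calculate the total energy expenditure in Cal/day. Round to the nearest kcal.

Mifflin-St Jeor (female): BMR = 10(151) + 6.25(169) − 5(33) − 161 = 1510 + 1056.25 − 165 − 161 = 2240.25 kcal/day.
TEE = BMR × activity factor = 2240.25 × 1.55 = 3472.3875 kcal/day.
Apply stress factor: 3472.3875 × 1.2 = 4166.865 kcal/day.

4167 Cal/day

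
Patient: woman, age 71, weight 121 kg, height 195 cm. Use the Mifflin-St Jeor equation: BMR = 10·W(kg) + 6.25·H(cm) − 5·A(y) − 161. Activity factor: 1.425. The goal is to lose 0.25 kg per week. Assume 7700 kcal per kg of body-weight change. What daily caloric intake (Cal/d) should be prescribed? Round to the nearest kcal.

Mifflin-St Jeor (female): BMR = 10(121) + 6.25(195) − 5(71) − 161 = 1210 + 1218.75 − 355 − 161 = 1912.75 kcal/day.
TEE = 1912.75 × 1.425 = 2725.6688 kcal/day.
Required daily deficit = 0.25 × 7700 ÷ 7 = 275 kcal/day.
Target intake = 2725.6688 − 275 = 2450.6688 kcal/day.

2451 Cal/d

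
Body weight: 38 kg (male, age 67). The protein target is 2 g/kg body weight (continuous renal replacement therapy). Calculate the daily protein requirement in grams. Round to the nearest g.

76 g/day

Protein = 2 g/kg × 38 kg = 76 g/day.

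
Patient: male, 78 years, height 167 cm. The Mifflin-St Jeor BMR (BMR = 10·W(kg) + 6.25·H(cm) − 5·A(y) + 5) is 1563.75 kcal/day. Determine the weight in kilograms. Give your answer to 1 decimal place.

90.5 kg

1563.75 = 10·W + 6.25(167) − 5(78) + 5
10·W = 1563.75 − 658.75 = 905, so W = 90.5 kg.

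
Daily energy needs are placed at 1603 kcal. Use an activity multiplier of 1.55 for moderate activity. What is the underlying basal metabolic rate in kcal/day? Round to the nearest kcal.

BMR = TEE ÷ activity factor = 1603 ÷ 1.55 = 1034.1935 kcal/day.

1034 kcal/day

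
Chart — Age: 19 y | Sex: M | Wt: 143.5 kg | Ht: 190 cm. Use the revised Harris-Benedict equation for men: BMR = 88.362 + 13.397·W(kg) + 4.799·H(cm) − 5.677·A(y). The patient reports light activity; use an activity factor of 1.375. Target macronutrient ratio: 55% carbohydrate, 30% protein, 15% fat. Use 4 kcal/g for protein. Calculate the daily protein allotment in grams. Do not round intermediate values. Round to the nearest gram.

Harris-Benedict: BMR = 88.362 + 13.397(143.5) + 4.799(190) − 5.677(19) = 2814.7785 kcal/day.
TEE = 2814.7785 × 1.375 = 3870.3204 kcal/day.
Protein energy = 30% × 3870.3204 = 1161.0961 kcal.
Protein = 1161.0961 ÷ 4 kcal/g = 290.274 g.

290 g/day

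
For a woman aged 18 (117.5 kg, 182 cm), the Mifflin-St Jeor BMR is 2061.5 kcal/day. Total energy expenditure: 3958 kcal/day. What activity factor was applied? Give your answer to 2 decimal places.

1.92

Activity factor = TEE ÷ BMR = 3958 ÷ 2061.5 = 1.92.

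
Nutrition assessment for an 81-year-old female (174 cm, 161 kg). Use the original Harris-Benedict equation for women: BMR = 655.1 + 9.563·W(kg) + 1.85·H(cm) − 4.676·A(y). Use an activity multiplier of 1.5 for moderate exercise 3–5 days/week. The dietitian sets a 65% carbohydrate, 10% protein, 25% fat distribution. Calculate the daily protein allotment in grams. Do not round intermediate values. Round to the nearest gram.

80 g/day

Harris-Benedict: BMR = 655.1 + 9.563(161) + 1.85(174) − 4.676(81) = 2137.887 kcal/day.
TEE = 2137.887 × 1.5 = 3206.8305 kcal/day.
Protein energy = 10% × 3206.8305 = 320.6831 kcal.
Protein = 320.6831 ÷ 4 kcal/g = 80.1708 g.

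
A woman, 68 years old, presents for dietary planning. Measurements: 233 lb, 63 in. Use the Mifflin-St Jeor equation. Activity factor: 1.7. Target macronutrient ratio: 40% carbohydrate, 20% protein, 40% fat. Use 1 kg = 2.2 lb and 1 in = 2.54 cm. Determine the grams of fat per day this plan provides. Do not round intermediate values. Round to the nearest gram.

Convert to metric: weight = 233 ÷ 2.2 = 105.9091 kg; height = 63 × 2.54 = 160.02 cm.
Mifflin-St Jeor (female): BMR = 10(105.9091) + 6.25(160.02) − 5(68) − 161 = 1059.0909 + 1000.125 − 340 − 161 = 1558.2159 kcal/day.
TEE = 1558.2159 × 1.7 = 2648.967 kcal/day.
Fat energy = 40% × 2648.967 = 1059.5868 kcal.
Fat = 1059.5868 ÷ 9 kcal/g = 117.7319 g.

118 g/day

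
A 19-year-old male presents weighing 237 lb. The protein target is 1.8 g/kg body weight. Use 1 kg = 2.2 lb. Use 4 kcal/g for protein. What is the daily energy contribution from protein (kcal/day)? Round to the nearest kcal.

776 kcal/day

Weight in kg = 237 ÷ 2.2 = 107.7273 kg.
Protein = 1.8 g/kg × 107.7273 kg = 193.9091 g/day.
Protein energy = 193.9091 g × 4 kcal/g = 775.6364 kcal/day.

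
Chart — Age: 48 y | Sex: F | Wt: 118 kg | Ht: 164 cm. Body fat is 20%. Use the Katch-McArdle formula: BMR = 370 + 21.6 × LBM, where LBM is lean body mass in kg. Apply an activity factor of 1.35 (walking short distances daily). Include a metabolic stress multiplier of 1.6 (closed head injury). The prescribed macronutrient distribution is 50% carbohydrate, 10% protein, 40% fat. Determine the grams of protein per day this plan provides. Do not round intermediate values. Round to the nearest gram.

LBM = 118 × (1 − 0.2) = 94.4 kg. Katch-McArdle: BMR = 370 + 21.6 × 94.4 = 2409.04 kcal/day.
TEE = 2409.04 × 1.35 = 3252.204 kcal/day.
With stress factor 1.6: 3252.204 × 1.6 = 5203.5264 kcal/day.
Protein energy = 10% × 5203.5264 = 520.3526 kcal.
Protein = 520.3526 ÷ 4 kcal/g = 130.0882 g.

130 g/day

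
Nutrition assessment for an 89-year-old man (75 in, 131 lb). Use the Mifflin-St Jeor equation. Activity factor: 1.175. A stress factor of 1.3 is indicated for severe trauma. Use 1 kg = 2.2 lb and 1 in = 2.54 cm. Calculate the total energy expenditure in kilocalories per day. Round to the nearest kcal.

2056 kilocalories per day

Convert to metric: weight = 131 ÷ 2.2 = 59.5455 kg; height = 75 × 2.54 = 190.5 cm.
Mifflin-St Jeor (male): BMR = 10(59.5455) + 6.25(190.5) − 5(89) + 5 = 595.4545 + 1190.625 − 445 + 5 = 1346.0795 kcal/day.
TEE = BMR × activity factor = 1346.0795 × 1.175 = 1581.6435 kcal/day.
Apply stress factor: 1581.6435 × 1.3 = 2056.1365 kcal/day.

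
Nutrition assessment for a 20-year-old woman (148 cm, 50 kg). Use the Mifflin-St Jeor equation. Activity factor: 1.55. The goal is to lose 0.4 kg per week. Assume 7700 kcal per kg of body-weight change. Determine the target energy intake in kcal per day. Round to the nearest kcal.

Mifflin-St Jeor (female): BMR = 10(50) + 6.25(148) − 5(20) − 161 = 500 + 925 − 100 − 161 = 1164 kcal/day.
TEE = 1164 × 1.55 = 1804.2 kcal/day.
Required daily deficit = 0.4 × 7700 ÷ 7 = 440 kcal/day.
Target intake = 1804.2 − 440 = 1364.2 kcal/day.

1364 kcal per day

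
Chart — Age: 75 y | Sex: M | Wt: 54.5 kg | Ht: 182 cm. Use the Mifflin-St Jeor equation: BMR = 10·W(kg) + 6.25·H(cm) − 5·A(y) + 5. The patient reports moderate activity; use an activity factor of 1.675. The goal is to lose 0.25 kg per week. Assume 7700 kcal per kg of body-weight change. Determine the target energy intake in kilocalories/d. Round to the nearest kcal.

Mifflin-St Jeor (male): BMR = 10(54.5) + 6.25(182) − 5(75) + 5 = 545 + 1137.5 − 375 + 5 = 1312.5 kcal/day.
TEE = 1312.5 × 1.675 = 2198.4375 kcal/day.
Required daily deficit = 0.25 × 7700 ÷ 7 = 275 kcal/day.
Target intake = 2198.4375 − 275 = 1923.4375 kcal/day.

1923 kilocalories/d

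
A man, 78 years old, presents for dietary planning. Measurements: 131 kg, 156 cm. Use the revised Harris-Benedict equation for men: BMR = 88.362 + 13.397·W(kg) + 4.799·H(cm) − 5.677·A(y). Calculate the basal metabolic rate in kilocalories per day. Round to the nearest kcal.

Harris-Benedict: BMR = 88.362 + 13.397(131) + 4.799(156) − 5.677(78) = 2149.207 kcal/day.

2149 kilocalories per day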